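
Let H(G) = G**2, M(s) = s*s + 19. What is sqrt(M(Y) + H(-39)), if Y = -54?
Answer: 2*sqrt(1114) ≈ 66.753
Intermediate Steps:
M(s) = 19 + s**2 (M(s) = s**2 + 19 = 19 + s**2)
sqrt(M(Y) + H(-39)) = sqrt((19 + (-54)**2) + (-39)**2) = sqrt((19 + 2916) + 1521) = sqrt(2935 + 1521) = sqrt(4456) = 2*sqrt(1114)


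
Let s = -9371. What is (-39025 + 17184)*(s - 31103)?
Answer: 883992634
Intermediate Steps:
(-39025 + 17184)*(s - 31103) = (-39025 + 17184)*(-9371 - 31103) = -21841*(-40474) = 883992634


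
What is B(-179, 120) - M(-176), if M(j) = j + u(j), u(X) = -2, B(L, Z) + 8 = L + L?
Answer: -188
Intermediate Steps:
B(L, Z) = -8 + 2*L (B(L, Z) = -8 + (L + L) = -8 + 2*L)
M(j) = -2 + j (M(j) = j - 2 = -2 + j)
B(-179, 120) - M(-176) = (-8 + 2*(-179)) - (-2 - 176) = (-8 - 358) - 1*(-178) = -366 + 178 = -188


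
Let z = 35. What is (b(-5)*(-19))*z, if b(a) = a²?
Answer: -16625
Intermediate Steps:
(b(-5)*(-19))*z = ((-5)²*(-19))*35 = (25*(-19))*35 = -475*35 = -16625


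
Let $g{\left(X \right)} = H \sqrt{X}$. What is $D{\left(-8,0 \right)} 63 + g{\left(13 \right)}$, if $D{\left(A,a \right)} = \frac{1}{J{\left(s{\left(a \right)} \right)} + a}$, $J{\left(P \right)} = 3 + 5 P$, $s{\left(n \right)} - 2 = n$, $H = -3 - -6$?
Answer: $\frac{63}{13} + 3 \sqrt{13} \approx 15.663$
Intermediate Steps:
$H = 3$ ($H = -3 + 6 = 3$)
$s{\left(n \right)} = 2 + n$
$g{\left(X \right)} = 3 \sqrt{X}$
$D{\left(A,a \right)} = \frac{1}{13 + 6 a}$ ($D{\left(A,a \right)} = \frac{1}{\left(3 + 5 \left(2 + a\right)\right) + a} = \frac{1}{\left(3 + \left(10 + 5 a\right)\right) + a} = \frac{1}{\left(13 + 5 a\right) + a} = \frac{1}{13 + 6 a}$)
$D{\left(-8,0 \right)} 63 + g{\left(13 \right)} = \frac{1}{13 + 6 \cdot 0} \cdot 63 + 3 \sqrt{13} = \frac{1}{13 + 0} \cdot 63 + 3 \sqrt{13} = \frac{1}{13} \cdot 63 + 3 \sqrt{13} = \frac{63}{13} + 3 \sqrt{13}$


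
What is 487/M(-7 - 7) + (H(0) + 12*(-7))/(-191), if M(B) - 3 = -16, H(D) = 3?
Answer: -91964/2483 ≈ -37.037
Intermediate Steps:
M(B) = -13 (M(B) = 3 - 16 = -13)
487/M(-7 - 7) + (H(0) + 12*(-7))/(-191) = 487/(-13) + (3 + 12*(-7))/(-191) = 487*(-1/13) + (3 - 84)*(-1/191) = -487/13 - 81*(-1/191) = -487/13 + 81/191 = -91964/2483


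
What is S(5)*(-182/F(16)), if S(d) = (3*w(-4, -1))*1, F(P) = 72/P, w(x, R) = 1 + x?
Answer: 364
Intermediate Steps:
S(d) = -9 (S(d) = (3*(1 - 4))*1 = (3*(-3))*1 = -9*1 = -9)
S(5)*(-182/F(16)) = -(-1638)/(72/16) = -(-1638)/(72*(1/16)) = -(-1638)/9/2 = -(-1638)*2/9 = -9*(-364/9) = 364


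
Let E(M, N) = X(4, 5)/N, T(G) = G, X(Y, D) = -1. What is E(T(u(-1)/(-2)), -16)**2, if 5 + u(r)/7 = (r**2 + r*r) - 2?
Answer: 1/256 ≈ 0.0039063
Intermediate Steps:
u(r) = -49 + 14*r**2 (u(r) = -35 + 7*((r**2 + r*r) - 2) = -35 + 7*((r**2 + r**2) - 2) = -35 + 7*(2*r**2 - 2) = -35 + 7*(-2 + 2*r**2) = -35 + (-14 + 14*r**2) = -49 + 14*r**2)
E(M, N) = -1/N
E(T(u(-1)/(-2)), -16)**2 = (-1/(-16))**2 = (-1*(-1/16))**2 = (1/16)**2 = 1/256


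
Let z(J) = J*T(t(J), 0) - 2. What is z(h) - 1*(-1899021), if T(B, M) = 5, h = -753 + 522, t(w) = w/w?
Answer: 1897864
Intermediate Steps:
t(w) = 1
h = -231
z(J) = -2 + 5*J (z(J) = J*5 - 2 = 5*J - 2 = -2 + 5*J)
z(h) - 1*(-1899021) = (-2 + 5*(-231)) - 1*(-1899021) = (-2 - 1155) + 1899021 = -1157 + 1899021 = 1897864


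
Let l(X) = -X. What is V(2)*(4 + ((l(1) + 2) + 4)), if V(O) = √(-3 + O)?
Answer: 9*I ≈ 9.0*I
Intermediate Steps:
V(2)*(4 + ((l(1) + 2) + 4)) = √(-3 + 2)*(4 + ((-1*1 + 2) + 4)) = √(-1)*(4 + ((-1 + 2) + 4)) = I*(4 + (1 + 4)) = I*(4 + 5) = I*9 = 9*I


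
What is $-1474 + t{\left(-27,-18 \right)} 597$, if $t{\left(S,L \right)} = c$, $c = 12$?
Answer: $5690$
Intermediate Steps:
$t{\left(S,L \right)} = 12$
$-1474 + t{\left(-27,-18 \right)} 597 = -1474 + 12 \cdot 597 = -1474 + 7164 = 5690$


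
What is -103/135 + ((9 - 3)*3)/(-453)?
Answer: -16363/20385 ≈ -0.80270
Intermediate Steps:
-103/135 + ((9 - 3)*3)/(-453) = -103*1/135 + (6*3)*(-1/453) = -103/135 + 18*(-1/453) = -103/135 - 6/151 = -16363/20385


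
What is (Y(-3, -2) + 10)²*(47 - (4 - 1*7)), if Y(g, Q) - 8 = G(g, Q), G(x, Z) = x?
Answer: 11250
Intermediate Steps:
Y(g, Q) = 8 + g
(Y(-3, -2) + 10)²*(47 - (4 - 1*7)) = ((8 - 3) + 10)²*(47 - (4 - 1*7)) = (5 + 10)²*(47 - (4 - 7)) = 15²*(47 - 1*(-3)) = 225*(47 + 3) = 225*50 = 11250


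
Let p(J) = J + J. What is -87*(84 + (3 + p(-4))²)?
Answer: -9483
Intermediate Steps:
p(J) = 2*J
-87*(84 + (3 + p(-4))²) = -87*(84 + (3 + 2*(-4))²) = -87*(84 + (3 - 8)²) = -87*(84 + (-5)²) = -87*(84 + 25) = -87*109 = -9483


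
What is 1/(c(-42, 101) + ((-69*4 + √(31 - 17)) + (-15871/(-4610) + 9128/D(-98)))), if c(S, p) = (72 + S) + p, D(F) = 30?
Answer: 31121247930/5061041808841 - 191268900*√14/5061041808841 ≈ 0.0060078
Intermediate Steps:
c(S, p) = 72 + S + p
1/(c(-42, 101) + ((-69*4 + √(31 - 17)) + (-15871/(-4610) + 9128/D(-98)))) = 1/((72 - 42 + 101) + ((-69*4 + √(31 - 17)) + (-15871/(-4610) + 9128/30))) = 1/(131 + ((-276 + √14) + (-15871*(-1/4610) + 9128*(1/30)))) = 1/(131 + ((-276 + √14) + (15871/4610 + 4564/15))) = 1/(131 + ((-276 + √14) + 4255621/13830)) = 1/(131 + (438541/13830 + √14)) = 1/(2250271/13830 + √14)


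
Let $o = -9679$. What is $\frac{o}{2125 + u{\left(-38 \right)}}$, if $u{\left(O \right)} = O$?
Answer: $- \frac{9679}{2087} \approx -4.6378$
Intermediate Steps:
$\frac{o}{2125 + u{\left(-38 \right)}} = - \frac{9679}{2125 - 38} = - \frac{9679}{2087}$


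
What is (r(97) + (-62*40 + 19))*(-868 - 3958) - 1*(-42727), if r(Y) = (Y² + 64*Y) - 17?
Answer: -63366087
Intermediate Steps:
r(Y) = -17 + Y² + 64*Y
(r(97) + (-62*40 + 19))*(-868 - 3958) - 1*(-42727) = ((-17 + 97² + 64*97) + (-62*40 + 19))*(-868 - 3958) - 1*(-42727) = ((-17 + 9409 + 6208) + (-2480 + 19))*(-4826) + 42727 = (15600 - 2461)*(-4826) + 42727 = 13139*(-4826) + 42727 = -63408814 + 42727 = -63366087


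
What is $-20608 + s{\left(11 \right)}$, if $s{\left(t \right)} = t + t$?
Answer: $-20586$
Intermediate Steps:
$s{\left(t \right)} = 2 t$
$-20608 + s{\left(11 \right)} = -20608 + 2 \cdot 11 = -20608 + 22 = -20586$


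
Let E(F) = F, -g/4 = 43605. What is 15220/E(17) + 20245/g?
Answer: 31227391/34884 ≈ 895.18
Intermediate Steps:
g = -174420 (g = -4*43605 = -174420)
15220/E(17) + 20245/g = 15220/17 + 20245/(-174420) = 15220*(1/17) + 20245*(-1/174420) = 15220/17 - 4049/34884 = 31227391/34884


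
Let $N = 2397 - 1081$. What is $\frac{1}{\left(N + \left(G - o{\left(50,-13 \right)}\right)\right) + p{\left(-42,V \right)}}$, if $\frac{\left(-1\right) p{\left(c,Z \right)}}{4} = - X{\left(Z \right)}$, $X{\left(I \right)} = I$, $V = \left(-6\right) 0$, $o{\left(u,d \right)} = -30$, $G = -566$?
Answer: $\frac{1}{780} \approx 0.0012821$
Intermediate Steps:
$N = 1316$ ($N = 2397 - 1081 = 1316$)
$V = 0$
$p{\left(c,Z \right)} = 4 Z$ ($p{\left(c,Z \right)} = - 4 \left(- Z\right) = 4 Z$)
$\frac{1}{\left(N + \left(G - o{\left(50,-13 \right)}\right)\right) + p{\left(-42,V \right)}} = \frac{1}{\left(1316 - 536\right) + 4 \cdot 0} = \frac{1}{\left(1316 + \left(-566 + 30\right)\right) + 0} = \frac{1}{\left(1316 - 536\right) + 0} = \frac{1}{780 + 0} = \frac{1}{780}$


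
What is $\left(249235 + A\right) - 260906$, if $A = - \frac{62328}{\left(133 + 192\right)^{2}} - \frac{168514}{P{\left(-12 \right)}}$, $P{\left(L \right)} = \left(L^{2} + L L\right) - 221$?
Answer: $- \frac{100397675351}{7076875} \approx -14187.0$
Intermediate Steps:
$P{\left(L \right)} = -221 + 2 L^{2}$ ($P{\left(L \right)} = \left(L^{2} + L^{2}\right) - 221 = 2 L^{2} - 221 = -221 + 2 L^{2}$)
$A = - \frac{17803467226}{7076875}$ ($A = - \frac{62328}{\left(133 + 192\right)^{2}} - \frac{168514}{-221 + 2 \left(-12\right)^{2}} = - \frac{62328}{325^{2}} - \frac{168514}{-221 + 2 \cdot 144} = - \frac{62328}{105625} - \frac{168514}{-221 + 288} = \left(-62328\right) \frac{1}{105625} - \frac{168514}{67} = - \frac{62328}{105625} - \frac{168514}{67} = - \frac{17803467226}{7076875} \approx -2515.7$)
$\left(249235 + A\right) - 260906 = \left(249235 - \frac{17803467226}{7076875}\right) - 260906 = \frac{1746001473399}{7076875} - 260906 = - \frac{100397675351}{7076875}$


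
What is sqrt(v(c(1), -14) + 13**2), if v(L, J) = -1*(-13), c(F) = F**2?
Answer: sqrt(182) ≈ 13.491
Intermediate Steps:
v(L, J) = 13
sqrt(v(c(1), -14) + 13**2) = sqrt(13 + 13**2) = sqrt(13 + 169) = sqrt(182)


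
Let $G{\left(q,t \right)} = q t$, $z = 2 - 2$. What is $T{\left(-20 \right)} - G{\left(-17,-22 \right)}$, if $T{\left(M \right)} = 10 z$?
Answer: $-374$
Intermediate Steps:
$z = 0$ ($z = 2 - 2 = 0$)
$T{\left(M \right)} = 0$ ($T{\left(M \right)} = 10 \cdot 0 = 0$)
$T{\left(-20 \right)} - G{\left(-17,-22 \right)} = 0 - \left(-17\right) \left(-22\right) = 0 - 374 = -374$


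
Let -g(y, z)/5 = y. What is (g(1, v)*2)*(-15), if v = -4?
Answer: 150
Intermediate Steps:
g(y, z) = -5*y
(g(1, v)*2)*(-15) = (-5*1*2)*(-15) = -5*2*(-15) = -10*(-15) = 150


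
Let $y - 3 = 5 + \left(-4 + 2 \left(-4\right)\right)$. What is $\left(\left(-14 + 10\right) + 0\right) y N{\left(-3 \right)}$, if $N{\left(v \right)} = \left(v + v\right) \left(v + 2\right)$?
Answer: $96$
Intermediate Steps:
$N{\left(v \right)} = 2 v \left(2 + v\right)$
$y = -4$ ($y = 3 + \left(5 + \left(-4 + 2 \left(-4\right)\right)\right) = 3 + \left(5 - 12\right) = 3 - 7 = -4$)
$\left(\left(-14 + 10\right) + 0\right) y N{\left(-3 \right)} = \left(\left(-14 + 10\right) + 0\right) \left(-4\right) 2 \left(-3\right) \left(2 - 3\right) = \left(-4 + 0\right) \left(-4\right) 2 \left(-3\right) \left(-1\right) = \left(-4\right) \left(-4\right) 6 = 16 \cdot 6 = 96$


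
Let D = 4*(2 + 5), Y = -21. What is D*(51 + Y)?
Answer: 840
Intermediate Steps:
D = 28 (D = 4*7 = 28)
D*(51 + Y) = 28*(51 - 21) = 28*30 = 840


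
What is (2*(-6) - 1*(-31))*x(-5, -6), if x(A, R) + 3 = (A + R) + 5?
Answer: -171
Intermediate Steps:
x(A, R) = 2 + A + R (x(A, R) = -3 + ((A + R) + 5) = -3 + (5 + A + R) = 2 + A + R)
(2*(-6) - 1*(-31))*x(-5, -6) = (2*(-6) - 1*(-31))*(2 - 5 - 6) = (-12 + 31)*(-9) = 19*(-9) = -171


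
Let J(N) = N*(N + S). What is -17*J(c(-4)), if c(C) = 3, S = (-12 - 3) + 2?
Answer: 510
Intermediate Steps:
S = -13 (S = -15 + 2 = -13)
J(N) = N*(-13 + N) (J(N) = N*(N - 13) = N*(-13 + N))
-17*J(c(-4)) = -51*(-13 + 3) = -51*(-10) = -17*(-30) = 510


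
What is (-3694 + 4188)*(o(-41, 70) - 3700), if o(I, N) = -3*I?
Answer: -1767038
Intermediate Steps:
(-3694 + 4188)*(o(-41, 70) - 3700) = (-3694 + 4188)*(-3*(-41) - 3700) = 494*(123 - 3700) = 494*(-3577) = -1767038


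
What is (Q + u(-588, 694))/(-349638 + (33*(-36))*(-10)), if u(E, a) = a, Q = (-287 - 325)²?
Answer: -187619/168879 ≈ -1.1110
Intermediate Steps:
Q = 374544 (Q = (-612)² = 374544)
(Q + u(-588, 694))/(-349638 + (33*(-36))*(-10)) = (374544 + 694)/(-349638 + (33*(-36))*(-10)) = 375238/(-349638 - 1188*(-10)) = 375238/(-349638 + 11880) = 375238/(-337758) = 375238*(-1/337758) = -187619/168879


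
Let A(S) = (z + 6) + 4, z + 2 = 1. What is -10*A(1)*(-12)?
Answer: 1080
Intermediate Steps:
z = -1 (z = -2 + 1 = -1)
A(S) = 9 (A(S) = (-1 + 6) + 4 = 5 + 4 = 9)
-10*A(1)*(-12) = -10*9*(-12) = -90*(-12) = 1080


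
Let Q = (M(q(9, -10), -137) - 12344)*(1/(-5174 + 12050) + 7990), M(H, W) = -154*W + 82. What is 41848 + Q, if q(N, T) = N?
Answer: 121432720081/1719 ≈ 7.0642e+7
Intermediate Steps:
M(H, W) = 82 - 154*W
Q = 121360783369/1719 (Q = ((82 - 154*(-137)) - 12344)*(1/(-5174 + 12050) + 7990) = ((82 + 21098) - 12344)*(1/6876 + 7990) = (21180 - 12344)*(1/6876 + 7990) = 8836*(54939241/6876) = 121360783369/1719 ≈ 7.0600e+7)
41848 + Q = 41848 + 121360783369/1719 = 121432720081/1719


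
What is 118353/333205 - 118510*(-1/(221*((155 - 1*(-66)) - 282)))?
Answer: -37892607757/4491936605 ≈ -8.4357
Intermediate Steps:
118353/333205 - 118510*(-1/(221*((155 - 1*(-66)) - 282))) = 118353*(1/333205) - 118510*(-1/(221*((155 + 66) - 282))) = 118353/333205 - 118510*(-1/(221*(221 - 282))) = 118353/333205 - 118510/((-221*(-61))) = 118353/333205 - 118510/13481 = -37892607757/4491936605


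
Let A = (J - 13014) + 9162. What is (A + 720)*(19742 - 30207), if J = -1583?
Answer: 49342475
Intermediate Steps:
A = -5435 (A = (-1583 - 13014) + 9162 = -14597 + 9162 = -5435)
(A + 720)*(19742 - 30207) = (-5435 + 720)*(19742 - 30207) = -4715*(-10465) = 49342475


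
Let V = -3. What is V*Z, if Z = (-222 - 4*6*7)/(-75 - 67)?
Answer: -585/71 ≈ -8.2394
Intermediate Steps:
Z = 195/71 (Z = (-222 - 24*7)/(-142) = (-222 - 168)*(-1/142) = -390*(-1/142) = 195/71 ≈ 2.7465)
V*Z = -3*195/71 = -585/71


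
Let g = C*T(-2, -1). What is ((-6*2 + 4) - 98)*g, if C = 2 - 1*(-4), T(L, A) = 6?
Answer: -3816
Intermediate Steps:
C = 6 (C = 2 + 4 = 6)
g = 36 (g = 6*6 = 36)
((-6*2 + 4) - 98)*g = ((-6*2 + 4) - 98)*36 = ((-12 + 4) - 98)*36 = (-8 - 98)*36 = -106*36 = -3816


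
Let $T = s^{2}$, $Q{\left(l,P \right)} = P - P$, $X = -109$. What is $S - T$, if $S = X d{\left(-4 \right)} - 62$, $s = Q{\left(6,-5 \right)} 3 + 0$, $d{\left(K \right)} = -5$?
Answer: $483$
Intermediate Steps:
$Q{\left(l,P \right)} = 0$
$s = 0$ ($s = 0 \cdot 3 + 0 = 0 + 0 = 0$)
$S = 483$ ($S = \left(-109\right) \left(-5\right) - 62 = 545 - 62 = 483$)
$T = 0$ ($T = 0^{2} = 0$)
$S - T = 483 - 0 = 483 + 0 = 483$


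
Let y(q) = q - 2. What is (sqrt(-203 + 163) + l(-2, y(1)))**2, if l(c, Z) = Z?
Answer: (-1 + 2*I*sqrt(10))**2 ≈ -39.0 - 12.649*I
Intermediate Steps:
y(q) = -2 + q
(sqrt(-203 + 163) + l(-2, y(1)))**2 = (sqrt(-203 + 163) + (-2 + 1))**2 = (sqrt(-40) - 1)**2 = (2*I*sqrt(10) - 1)**2 = (-1 + 2*I*sqrt(10))**2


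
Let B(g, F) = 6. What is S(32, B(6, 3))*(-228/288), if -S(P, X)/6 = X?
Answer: 57/2 ≈ 28.500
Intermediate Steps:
S(P, X) = -6*X
S(32, B(6, 3))*(-228/288) = (-6*6)*(-228/288) = -(-8208)/288 = -36*(-19/24) = 57/2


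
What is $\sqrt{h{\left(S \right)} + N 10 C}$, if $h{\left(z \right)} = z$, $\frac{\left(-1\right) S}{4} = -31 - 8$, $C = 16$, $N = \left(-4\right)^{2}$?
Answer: $2 \sqrt{679} \approx 52.115$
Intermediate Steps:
$N = 16$
$S = 156$ ($S = - 4 \left(-31 - 8\right) = \left(-4\right) \left(-39\right) = 156$)
$\sqrt{h{\left(S \right)} + N 10 C} = \sqrt{156 + 16 \cdot 10 \cdot 16} = \sqrt{156 + 160 \cdot 16} = \sqrt{156 + 2560} = \sqrt{2716} = 2 \sqrt{679}$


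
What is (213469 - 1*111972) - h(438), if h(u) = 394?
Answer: 101103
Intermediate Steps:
(213469 - 1*111972) - h(438) = (213469 - 1*111972) - 1*394 = (213469 - 111972) - 394 = 101497 - 394 = 101103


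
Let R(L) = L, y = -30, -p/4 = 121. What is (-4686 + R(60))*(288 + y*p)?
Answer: -68501808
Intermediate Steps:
p = -484 (p = -4*121 = -484)
(-4686 + R(60))*(288 + y*p) = (-4686 + 60)*(288 - 30*(-484)) = -4626*(288 + 14520) = -4626*14808 = -68501808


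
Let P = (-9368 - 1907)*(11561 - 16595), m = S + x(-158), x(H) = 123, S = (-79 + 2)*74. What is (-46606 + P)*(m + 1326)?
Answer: -240968200256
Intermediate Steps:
S = -5698 (S = -77*74 = -5698)
m = -5575 (m = -5698 + 123 = -5575)
P = 56758350 (P = -11275*(-5034) = 56758350)
(-46606 + P)*(m + 1326) = (-46606 + 56758350)*(-5575 + 1326) = 56711744*(-4249) = -240968200256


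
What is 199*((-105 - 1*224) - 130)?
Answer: -91341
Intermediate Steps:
199*((-105 - 1*224) - 130) = 199*((-105 - 224) - 130) = 199*(-329 - 130) = 199*(-459) = -91341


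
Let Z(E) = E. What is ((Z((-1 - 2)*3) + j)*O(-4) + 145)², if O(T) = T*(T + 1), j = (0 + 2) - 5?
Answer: 1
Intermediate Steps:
j = -3 (j = 2 - 5 = -3)
O(T) = T*(1 + T)
((Z((-1 - 2)*3) + j)*O(-4) + 145)² = (((-1 - 2)*3 - 3)*(-4*(1 - 4)) + 145)² = ((-3*3 - 3)*(-4*(-3)) + 145)² = ((-9 - 3)*12 + 145)² = (-12*12 + 145)² = (-144 + 145)² = 1² = 1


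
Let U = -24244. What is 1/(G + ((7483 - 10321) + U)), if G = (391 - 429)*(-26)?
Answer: -1/26094 ≈ -3.8323e-5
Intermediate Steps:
G = 988 (G = -38*(-26) = 988)
1/(G + ((7483 - 10321) + U)) = 1/(988 + ((7483 - 10321) - 24244)) = 1/(988 + (-2838 - 24244)) = 1/(988 - 27082) = 1/(-26094) = -1/26094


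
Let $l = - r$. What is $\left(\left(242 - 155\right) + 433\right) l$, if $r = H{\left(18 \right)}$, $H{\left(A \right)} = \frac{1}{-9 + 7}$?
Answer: $260$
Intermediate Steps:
$H{\left(A \right)} = - \frac{1}{2}$ ($H{\left(A \right)} = \frac{1}{-2} = - \frac{1}{2}$)
$r = - \frac{1}{2} \approx -0.5$
$l = \frac{1}{2}$ ($l = \left(-1\right) \left(- \frac{1}{2}\right) = \frac{1}{2} \approx 0.5$)
$\left(\left(242 - 155\right) + 433\right) l = \left(\left(242 - 155\right) + 433\right) \frac{1}{2} = \left(87 + 433\right) \frac{1}{2} = 520 \cdot \frac{1}{2} = 260$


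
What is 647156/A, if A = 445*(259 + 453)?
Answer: 161789/79210 ≈ 2.0425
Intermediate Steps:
A = 316840 (A = 445*712 = 316840)
647156/A = 647156/316840 = 647156*(1/316840) = 161789/79210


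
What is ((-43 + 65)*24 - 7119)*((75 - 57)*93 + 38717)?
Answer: -266217081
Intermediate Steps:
((-43 + 65)*24 - 7119)*((75 - 57)*93 + 38717) = (22*24 - 7119)*(18*93 + 38717) = (528 - 7119)*(1674 + 38717) = -6591*40391 = -266217081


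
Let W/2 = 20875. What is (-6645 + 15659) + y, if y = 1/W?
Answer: 376334501/41750 ≈ 9014.0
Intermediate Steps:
W = 41750 (W = 2*20875 = 41750)
y = 1/41750 ≈ 2.3952e-5
(-6645 + 15659) + y = (-6645 + 15659) + 1/41750 = 9014 + 1/41750 = 376334501/41750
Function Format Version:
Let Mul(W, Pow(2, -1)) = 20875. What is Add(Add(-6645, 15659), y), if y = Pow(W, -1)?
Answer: Rational(376334501, 41750) ≈ 9014.0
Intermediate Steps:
W = 41750 (W = Mul(2, 20875) = 41750)
y = Rational(1, 41750) (y = Pow(41750, -1) = Rational(1, 41750) ≈ 2.3952e-5)
Add(Add(-6645, 15659), y) = Add(Add(-6645, 15659), Rational(1, 41750)) = Add(9014, Rational(1, 41750)) = Rational(376334501, 41750)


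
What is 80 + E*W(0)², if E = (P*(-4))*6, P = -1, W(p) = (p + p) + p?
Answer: 80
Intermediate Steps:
W(p) = 3*p (W(p) = 2*p + p = 3*p)
E = 24 (E = -1*(-4)*6 = 4*6 = 24)
80 + E*W(0)² = 80 + 24*(3*0)² = 80 + 24*0² = 80 + 24*0 = 80 + 0 = 80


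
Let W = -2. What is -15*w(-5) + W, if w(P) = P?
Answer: 73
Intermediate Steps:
-15*w(-5) + W = -15*(-5) - 2 = 75 - 2 = 73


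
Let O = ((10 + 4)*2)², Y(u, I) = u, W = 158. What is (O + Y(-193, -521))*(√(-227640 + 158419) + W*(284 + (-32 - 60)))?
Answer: 17928576 + 591*I*√69221 ≈ 1.7929e+7 + 1.5549e+5*I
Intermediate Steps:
O = 784 (O = (14*2)² = 28² = 784)
(O + Y(-193, -521))*(√(-227640 + 158419) + W*(284 + (-32 - 60))) = (784 - 193)*(√(-227640 + 158419) + 158*(284 + (-32 - 60))) = 591*(√(-69221) + 158*(284 - 92)) = 591*(I*√69221 + 158*192) = 591*(I*√69221 + 30336) = 591*(30336 + I*√69221) = 17928576 + 591*I*√69221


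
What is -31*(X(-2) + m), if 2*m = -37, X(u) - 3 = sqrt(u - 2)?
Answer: 961/2 - 62*I ≈ 480.5 - 62.0*I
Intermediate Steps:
X(u) = 3 + sqrt(-2 + u) (X(u) = 3 + sqrt(u - 2) = 3 + sqrt(-2 + u))
m = -37/2 (m = (1/2)*(-37) = -37/2 ≈ -18.500)
-31*(X(-2) + m) = -31*((3 + sqrt(-2 - 2)) - 37/2) = -31*((3 + sqrt(-4)) - 37/2) = -31*((3 + 2*I) - 37/2) = -31*(-31/2 + 2*I) = 961/2 - 62*I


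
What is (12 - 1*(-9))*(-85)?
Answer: -1785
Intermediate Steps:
(12 - 1*(-9))*(-85) = (12 + 9)*(-85) = 21*(-85) = -1785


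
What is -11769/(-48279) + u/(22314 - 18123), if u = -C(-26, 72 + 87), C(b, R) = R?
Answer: 420682/2043811 ≈ 0.20583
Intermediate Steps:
u = -159 (u = -(72 + 87) = -1*159 = -159)
-11769/(-48279) + u/(22314 - 18123) = -11769/(-48279) - 159/(22314 - 18123) = -11769*(-1/48279) - 159/4191 = 3923/16093 - 159*1/4191 = 3923/16093 - 53/1397 = 420682/2043811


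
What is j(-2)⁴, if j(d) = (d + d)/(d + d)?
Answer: 1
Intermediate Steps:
j(d) = 1 (j(d) = (2*d)/((2*d)) = (2*d)*(1/(2*d)) = 1)
j(-2)⁴ = 1⁴ = 1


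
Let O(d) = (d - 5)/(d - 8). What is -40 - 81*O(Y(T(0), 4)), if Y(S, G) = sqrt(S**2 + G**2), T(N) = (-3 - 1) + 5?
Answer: -3743/47 + 243*sqrt(17)/47 ≈ -58.321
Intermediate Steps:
T(N) = 1 (T(N) = -4 + 5 = 1)
Y(S, G) = sqrt(G**2 + S**2)
O(d) = (-5 + d)/(-8 + d)
-40 - 81*O(Y(T(0), 4)) = -40 - 81*(-5 + sqrt(4**2 + 1**2))/(-8 + sqrt(4**2 + 1**2)) = -40 - 81*(-5 + sqrt(16 + 1))/(-8 + sqrt(16 + 1)) = -40 - 81*(-5 + sqrt(17))/(-8 + sqrt(17))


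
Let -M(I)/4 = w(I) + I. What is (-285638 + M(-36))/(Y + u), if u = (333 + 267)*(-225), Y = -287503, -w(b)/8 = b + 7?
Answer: 286422/422503 ≈ 0.67792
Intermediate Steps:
w(b) = -56 - 8*b (w(b) = -8*(b + 7) = -8*(7 + b) = -56 - 8*b)
M(I) = 224 + 28*I (M(I) = -4*((-56 - 8*I) + I) = -4*(-56 - 7*I) = 224 + 28*I)
u = -135000 (u = 600*(-225) = -135000)
(-285638 + M(-36))/(Y + u) = (-285638 + (224 + 28*(-36)))/(-287503 - 135000) = (-285638 + (224 - 1008))/(-422503) = (-285638 - 784)*(-1/422503) = -286422*(-1/422503) = 286422/422503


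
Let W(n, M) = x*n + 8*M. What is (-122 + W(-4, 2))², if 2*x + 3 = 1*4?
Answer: 11664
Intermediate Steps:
x = ½ (x = -3/2 + (1*4)/2 = -3/2 + (½)*4 = -3/2 + 2 = ½ ≈ 0.50000)
W(n, M) = n/2 + 8*M
(-122 + W(-4, 2))² = (-122 + ((½)*(-4) + 8*2))² = (-122 + (-2 + 16))² = (-122 + 14)² = (-108)² = 11664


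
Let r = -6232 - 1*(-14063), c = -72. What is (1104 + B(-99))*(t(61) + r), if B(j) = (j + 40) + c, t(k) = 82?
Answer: 7699349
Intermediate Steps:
B(j) = -32 + j (B(j) = (j + 40) - 72 = (40 + j) - 72 = -32 + j)
r = 7831 (r = -6232 + 14063 = 7831)
(1104 + B(-99))*(t(61) + r) = (1104 + (-32 - 99))*(82 + 7831) = (1104 - 131)*7913 = 973*7913 = 7699349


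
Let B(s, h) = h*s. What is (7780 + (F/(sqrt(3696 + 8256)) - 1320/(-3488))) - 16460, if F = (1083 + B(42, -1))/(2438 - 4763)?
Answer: -3784315/436 - 347*sqrt(83)/771900 ≈ -8679.6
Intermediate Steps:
F = -347/775 (F = (1083 - 1*42)/(2438 - 4763) = (1083 - 42)/(-2325) = 1041*(-1/2325) = -347/775 ≈ -0.44774)
(7780 + (F/(sqrt(3696 + 8256)) - 1320/(-3488))) - 16460 = (7780 + (-347/(775*sqrt(3696 + 8256)) - 1320/(-3488))) - 16460 = (7780 + (-347*sqrt(83)/996/775 - 1320*(-1/3488))) - 16460 = (7780 + (-347*sqrt(83)/996/775 + 165/436)) - 16460 = (7780 + (-347*sqrt(83)/771900 + 165/436)) - 16460 = (7780 + (165/436 - 347*sqrt(83)/771900)) - 16460 = (3392245/436 - 347*sqrt(83)/771900) - 16460 = -3784315/436 - 347*sqrt(83)/771900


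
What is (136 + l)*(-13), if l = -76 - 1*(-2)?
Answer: -806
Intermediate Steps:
l = -74 (l = -76 + 2 = -74)
(136 + l)*(-13) = (136 - 74)*(-13) = 62*(-13) = -806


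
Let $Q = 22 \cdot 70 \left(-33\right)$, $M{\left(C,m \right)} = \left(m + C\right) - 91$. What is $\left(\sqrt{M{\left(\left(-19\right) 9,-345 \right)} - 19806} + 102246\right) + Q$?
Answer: $51426 + i \sqrt{20413} \approx 51426.0 + 142.87 i$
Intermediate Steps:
$M{\left(C,m \right)} = -91 + C + m$ ($M{\left(C,m \right)} = \left(C + m\right) - 91 = -91 + C + m$)
$Q = -50820$ ($Q = 1540 \left(-33\right) = -50820$)
$\left(\sqrt{M{\left(\left(-19\right) 9,-345 \right)} - 19806} + 102246\right) + Q = \left(\sqrt{\left(-91 - 171 - 345\right) - 19806} + 102246\right) - 50820 = \left(\sqrt{-607 - 19806} + 102246\right) - 50820 = \left(\sqrt{-20413} + 102246\right) - 50820 = \left(i \sqrt{20413} + 102246\right) - 50820 = \left(102246 + i \sqrt{20413}\right) - 50820 = 51426 + i \sqrt{20413}$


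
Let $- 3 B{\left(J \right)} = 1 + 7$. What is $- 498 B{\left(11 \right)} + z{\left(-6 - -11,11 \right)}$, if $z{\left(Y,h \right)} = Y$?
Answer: $1333$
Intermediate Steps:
$B{\left(J \right)} = - \frac{8}{3}$ ($B{\left(J \right)} = - \frac{1 + 7}{3} = \left(- \frac{1}{3}\right) 8 = - \frac{8}{3}$)
$- 498 B{\left(11 \right)} + z{\left(-6 - -11,11 \right)} = \left(-498\right) \left(- \frac{8}{3}\right) - -5 = 1328 + \left(-6 + 11\right) = 1328 + 5 = 1333$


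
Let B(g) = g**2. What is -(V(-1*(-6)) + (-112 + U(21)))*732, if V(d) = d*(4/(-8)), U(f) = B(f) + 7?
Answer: -243756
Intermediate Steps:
U(f) = 7 + f**2 (U(f) = f**2 + 7 = 7 + f**2)
V(d) = -d/2 (V(d) = d*(4*(-1/8)) = d*(-1/2) = -d/2)
-(V(-1*(-6)) + (-112 + U(21)))*732 = -(-(-1)*(-6)/2 + (-112 + (7 + 21**2)))*732 = -(-1/2*6 + (-112 + (7 + 441)))*732 = -(-3 + (-112 + 448))*732 = -(-3 + 336)*732 = -333*732 = -1*243756 = -243756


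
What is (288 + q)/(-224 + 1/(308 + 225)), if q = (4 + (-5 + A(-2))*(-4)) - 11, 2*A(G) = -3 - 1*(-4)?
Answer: -159367/119391 ≈ -1.3348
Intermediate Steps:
A(G) = 1/2 (A(G) = (-3 - 1*(-4))/2 = (-3 + 4)/2 = (1/2)*1 = 1/2)
q = 11 (q = (4 + (-5 + 1/2)*(-4)) - 11 = (4 - 9/2*(-4)) - 11 = (4 + 18) - 11 = 22 - 11 = 11)
(288 + q)/(-224 + 1/(308 + 225)) = (288 + 11)/(-224 + 1/(308 + 225)) = 299/(-224 + 1/533) = 299/(-119391/533) = 299*(-533/119391) = -159367/119391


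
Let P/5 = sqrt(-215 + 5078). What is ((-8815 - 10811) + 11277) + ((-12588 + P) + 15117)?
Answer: -5820 + 5*sqrt(4863) ≈ -5471.3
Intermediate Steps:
P = 5*sqrt(4863) (P = 5*sqrt(-215 + 5078) = 5*sqrt(4863) ≈ 348.68)
((-8815 - 10811) + 11277) + ((-12588 + P) + 15117) = ((-8815 - 10811) + 11277) + ((-12588 + 5*sqrt(4863)) + 15117) = (-19626 + 11277) + (2529 + 5*sqrt(4863)) = -8349 + (2529 + 5*sqrt(4863)) = -5820 + 5*sqrt(4863)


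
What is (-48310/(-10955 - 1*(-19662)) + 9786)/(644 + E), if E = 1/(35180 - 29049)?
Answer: 522106101352/34378414055 ≈ 15.187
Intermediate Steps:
E = 1/6131 ≈ 0.00016311
(-48310/(-10955 - 1*(-19662)) + 9786)/(644 + E) = (-48310/(-10955 - 1*(-19662)) + 9786)/(644 + 1/6131) = (-48310/(-10955 + 19662) + 9786)/(3948365/6131) = (-48310/8707 + 9786)*(6131/3948365) = (85158392/8707)*(6131/3948365) = 522106101352/34378414055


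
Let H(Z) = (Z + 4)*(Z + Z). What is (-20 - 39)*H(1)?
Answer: -590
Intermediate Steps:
H(Z) = 2*Z*(4 + Z) (H(Z) = (4 + Z)*(2*Z) = 2*Z*(4 + Z))
(-20 - 39)*H(1) = (-20 - 39)*(2*1*(4 + 1)) = -118*5 = -59*10 = -590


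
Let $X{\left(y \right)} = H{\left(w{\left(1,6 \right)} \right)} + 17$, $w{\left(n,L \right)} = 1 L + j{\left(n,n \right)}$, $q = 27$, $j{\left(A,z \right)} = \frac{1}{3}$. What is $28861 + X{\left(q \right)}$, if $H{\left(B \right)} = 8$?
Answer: $28886$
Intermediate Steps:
$j{\left(A,z \right)} = \frac{1}{3}$
$w{\left(n,L \right)} = \frac{1}{3} + L$ ($w{\left(n,L \right)} = 1 L + \frac{1}{3} = L + \frac{1}{3} = \frac{1}{3} + L$)
$X{\left(y \right)} = 25$ ($X{\left(y \right)} = 8 + 17 = 25$)
$28861 + X{\left(q \right)} = 28861 + 25 = 28886$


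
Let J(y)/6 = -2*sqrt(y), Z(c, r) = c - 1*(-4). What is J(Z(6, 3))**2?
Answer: 1440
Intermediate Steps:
Z(c, r) = 4 + c (Z(c, r) = c + 4 = 4 + c)
J(y) = -12*sqrt(y) (J(y) = 6*(-2*sqrt(y)) = -12*sqrt(y))
J(Z(6, 3))**2 = (-12*sqrt(4 + 6))**2 = (-12*sqrt(10))**2 = 1440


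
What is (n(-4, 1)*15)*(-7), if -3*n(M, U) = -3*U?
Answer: -105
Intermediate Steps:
n(M, U) = U (n(M, U) = -(-1)*U = U)
(n(-4, 1)*15)*(-7) = (1*15)*(-7) = 15*(-7) = -105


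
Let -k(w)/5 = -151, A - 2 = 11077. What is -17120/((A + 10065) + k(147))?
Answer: -17120/21899 ≈ -0.78177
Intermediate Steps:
A = 11079 (A = 2 + 11077 = 11079)
k(w) = 755 (k(w) = -5*(-151) = 755)
-17120/((A + 10065) + k(147)) = -17120/((11079 + 10065) + 755) = -17120/(21144 + 755) = -17120/21899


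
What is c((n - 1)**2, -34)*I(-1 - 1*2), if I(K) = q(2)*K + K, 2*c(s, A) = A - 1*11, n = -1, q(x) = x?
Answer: 405/2 ≈ 202.50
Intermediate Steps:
c(s, A) = -11/2 + A/2 (c(s, A) = (A - 1*11)/2 = (A - 11)/2 = (-11 + A)/2 = -11/2 + A/2)
I(K) = 3*K (I(K) = 2*K + K = 3*K)
c((n - 1)**2, -34)*I(-1 - 1*2) = (-11/2 + (1/2)*(-34))*(3*(-1 - 1*2)) = (-11/2 - 17)*(3*(-1 - 2)) = -135*(-3)/2 = -45/2*(-9) = 405/2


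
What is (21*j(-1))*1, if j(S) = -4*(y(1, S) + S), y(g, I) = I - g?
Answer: 252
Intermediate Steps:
j(S) = 4 - 8*S (j(S) = -4*((S - 1*1) + S) = -4*((S - 1) + S) = -4*((-1 + S) + S) = -4*(-1 + 2*S) = 4 - 8*S)
(21*j(-1))*1 = (21*(4 - 8*(-1)))*1 = (21*(4 + 8))*1 = (21*12)*1 = 252*1 = 252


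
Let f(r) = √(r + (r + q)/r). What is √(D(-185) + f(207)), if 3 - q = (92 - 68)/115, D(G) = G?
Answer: √(-22019625 + 345*√24758805)/345 ≈ 13.061*I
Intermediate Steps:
q = 321/115 (q = 3 - (92 - 68)/115 = 3 - 24/115 = 321/115 ≈ 2.7913)
f(r) = √(r + (321/115 + r)/r) (f(r) = √(r + (r + 321/115)/r) = √(r + (321/115 + r)/r))
√(D(-185) + f(207)) = √(-185 + √(13225 + 13225*207 + 36915/207)/115) = √(-185 + √(13225 + 2737575 + 36915*(1/207))/115) = √(-185 + √(13225 + 2737575 + 535/3)/115) = √(-185 + √(8252935/3)/115) = √(-185 + (√24758805/3)/115) = √(-185 + √24758805/345)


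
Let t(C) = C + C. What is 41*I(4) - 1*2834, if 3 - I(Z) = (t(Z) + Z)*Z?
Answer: -4679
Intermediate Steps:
t(C) = 2*C
I(Z) = 3 - 3*Z**2 (I(Z) = 3 - (2*Z + Z)*Z = 3 - 3*Z*Z = 3 - 3*Z**2)
41*I(4) - 1*2834 = 41*(3 - 3*4**2) - 1*2834 = 41*(3 - 3*16) - 2834 = 41*(3 - 48) - 2834 = 41*(-45) - 2834 = -1845 - 2834 = -4679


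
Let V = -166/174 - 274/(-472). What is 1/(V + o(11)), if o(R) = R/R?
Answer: 20532/12863 ≈ 1.5962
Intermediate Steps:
o(R) = 1
V = -7669/20532 (V = -166*1/174 - 274*(-1/472) = -83/87 + 137/236 = -7669/20532 ≈ -0.37351)
1/(V + o(11)) = 1/(-7669/20532 + 1) = 1/(12863/20532) = 20532/12863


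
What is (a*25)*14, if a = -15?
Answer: -5250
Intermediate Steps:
(a*25)*14 = -15*25*14 = -375*14 = -5250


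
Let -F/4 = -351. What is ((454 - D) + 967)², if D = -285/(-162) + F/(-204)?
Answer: 1713954890761/842724 ≈ 2.0338e+6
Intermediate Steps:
F = 1404 (F = -4*(-351) = 1404)
D = -4703/918 (D = -285/(-162) + 1404/(-204) = -285*(-1/162) + 1404*(-1/204) = 95/54 - 117/17 = -4703/918 ≈ -5.1231)
((454 - D) + 967)² = ((454 - 1*(-4703/918)) + 967)² = ((454 + 4703/918) + 967)² = (421475/918 + 967)² = (1309181/918)² = 1713954890761/842724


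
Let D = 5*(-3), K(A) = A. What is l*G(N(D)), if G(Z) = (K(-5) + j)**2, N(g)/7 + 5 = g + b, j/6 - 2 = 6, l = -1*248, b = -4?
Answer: -458552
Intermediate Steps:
D = -15
l = -248
j = 48 (j = 12 + 6*6 = 12 + 36 = 48)
N(g) = -63 + 7*g (N(g) = -35 + 7*(g - 4) = -35 + 7*(-4 + g) = -35 + (-28 + 7*g) = -63 + 7*g)
G(Z) = 1849 (G(Z) = (-5 + 48)**2 = 43**2 = 1849)
l*G(N(D)) = -248*1849 = -458552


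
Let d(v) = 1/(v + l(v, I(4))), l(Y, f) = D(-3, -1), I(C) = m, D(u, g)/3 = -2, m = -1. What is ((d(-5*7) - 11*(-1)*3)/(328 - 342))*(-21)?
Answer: 2028/41 ≈ 49.463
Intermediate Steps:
D(u, g) = -6 (D(u, g) = 3*(-2) = -6)
I(C) = -1
l(Y, f) = -6
d(v) = 1/(-6 + v) (d(v) = 1/(v - 6) = 1/(-6 + v))
((d(-5*7) - 11*(-1)*3)/(328 - 342))*(-21) = ((1/(-6 - 5*7) - 11*(-1)*3)/(328 - 342))*(-21) = ((1/(-6 - 35) + 11*3)/(-14))*(-21) = ((1/(-41) + 33)*(-1/14))*(-21) = ((-1/41 + 33)*(-1/14))*(-21) = ((1352/41)*(-1/14))*(-21) = -676/287*(-21) = 2028/41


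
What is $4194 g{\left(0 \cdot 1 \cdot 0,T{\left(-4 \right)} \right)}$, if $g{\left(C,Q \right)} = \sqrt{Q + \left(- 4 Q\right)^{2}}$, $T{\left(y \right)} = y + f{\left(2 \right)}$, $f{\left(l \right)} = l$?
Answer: $4194 \sqrt{62} \approx 33024.0$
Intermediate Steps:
$T{\left(y \right)} = 2 + y$ ($T{\left(y \right)} = y + 2 = 2 + y$)
$g{\left(C,Q \right)} = \sqrt{Q + 16 Q^{2}}$
$4194 g{\left(0 \cdot 1 \cdot 0,T{\left(-4 \right)} \right)} = 4194 \sqrt{\left(2 - 4\right) \left(1 + 16 \left(2 - 4\right)\right)} = 4194 \sqrt{- 2 \left(1 + 16 \left(-2\right)\right)} = 4194 \sqrt{- 2 \left(1 - 32\right)} = 4194 \sqrt{\left(-2\right) \left(-31\right)} = 4194 \sqrt{62}$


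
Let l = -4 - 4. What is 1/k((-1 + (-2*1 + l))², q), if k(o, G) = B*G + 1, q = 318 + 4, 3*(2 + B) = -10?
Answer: -3/5149 ≈ -0.00058264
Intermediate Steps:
B = -16/3 (B = -2 + (⅓)*(-10) = -2 - 10/3 = -16/3 ≈ -5.3333)
l = -8
q = 322
k(o, G) = 1 - 16*G/3 (k(o, G) = -16*G/3 + 1 = 1 - 16*G/3)
1/k((-1 + (-2*1 + l))², q) = 1/(1 - 16/3*322) = 1/(1 - 5152/3) = 1/(-5149/3) = -3/5149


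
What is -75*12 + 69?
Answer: -831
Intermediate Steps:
-75*12 + 69 = -900 + 69 = -831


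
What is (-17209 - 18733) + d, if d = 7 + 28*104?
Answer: -33023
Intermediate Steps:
d = 2919 (d = 7 + 2912 = 2919)
(-17209 - 18733) + d = (-17209 - 18733) + 2919 = -35942 + 2919 = -33023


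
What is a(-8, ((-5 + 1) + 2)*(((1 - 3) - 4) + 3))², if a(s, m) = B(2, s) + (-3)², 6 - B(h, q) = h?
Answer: 169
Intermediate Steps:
B(h, q) = 6 - h
a(s, m) = 13 (a(s, m) = (6 - 1*2) + (-3)² = (6 - 2) + 9 = 4 + 9 = 13)
a(-8, ((-5 + 1) + 2)*(((1 - 3) - 4) + 3))² = 13² = 169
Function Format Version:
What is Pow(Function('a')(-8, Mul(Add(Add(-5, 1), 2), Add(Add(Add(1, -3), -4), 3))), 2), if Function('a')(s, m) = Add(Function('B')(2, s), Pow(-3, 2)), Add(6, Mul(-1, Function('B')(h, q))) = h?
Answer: 169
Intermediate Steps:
Function('B')(h, q) = Add(6, Mul(-1, h))
Function('a')(s, m) = 13 (Function('a')(s, m) = Add(Add(6, Mul(-1, 2)), Pow(-3, 2)) = Add(Add(6, -2), 9) = Add(4, 9) = 13)
Pow(Function('a')(-8, Mul(Add(Add(-5, 1), 2), Add(Add(Add(1, -3), -4), 3))), 2) = Pow(13, 2) = 169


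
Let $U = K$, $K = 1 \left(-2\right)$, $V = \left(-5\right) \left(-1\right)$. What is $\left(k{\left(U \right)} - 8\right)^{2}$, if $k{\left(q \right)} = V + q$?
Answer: $25$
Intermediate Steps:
$V = 5$
$K = -2$
$U = -2$
$k{\left(q \right)} = 5 + q$
$\left(k{\left(U \right)} - 8\right)^{2} = \left(\left(5 - 2\right) - 8\right)^{2} = \left(3 - 8\right)^{2} = \left(-5\right)^{2} = 25$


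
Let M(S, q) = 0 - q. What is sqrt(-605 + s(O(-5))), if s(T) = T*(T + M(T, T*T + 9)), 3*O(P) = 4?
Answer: 5*I*sqrt(2001)/9 ≈ 24.851*I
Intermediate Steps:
O(P) = 4/3 (O(P) = (1/3)*4 = 4/3)
M(S, q) = -q
s(T) = T*(-9 + T - T**2) (s(T) = T*(T - (T*T + 9)) = T*(T - (T**2 + 9)) = T*(T - (9 + T**2)) = T*(T + (-9 - T**2)) = T*(-9 + T - T**2))
sqrt(-605 + s(O(-5))) = sqrt(-605 + 4*(-9 + 4/3 - (4/3)**2)/3) = sqrt(-605 + 4*(-9 + 4/3 - 1*16/9)/3) = sqrt(-605 + 4*(-9 + 4/3 - 16/9)/3) = sqrt(-605 + (4/3)*(-85/9)) = sqrt(-605 - 340/27) = sqrt(-16675/27) = 5*I*sqrt(2001)/9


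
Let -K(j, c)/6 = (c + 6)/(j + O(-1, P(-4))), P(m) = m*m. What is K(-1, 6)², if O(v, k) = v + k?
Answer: 1296/49 ≈ 26.449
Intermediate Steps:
P(m) = m²
O(v, k) = k + v
K(j, c) = -6*(6 + c)/(15 + j) (K(j, c) = -6*(c + 6)/(j + ((-4)² - 1)) = -6*(6 + c)/(j + (16 - 1)) = -6*(6 + c)/(j + 15) = -6*(6 + c)/(15 + j))
K(-1, 6)² = (6*(-6 - 1*6)/(15 - 1))² = (6*(-6 - 6)/14)² = (6*(1/14)*(-12))² = (-36/7)² = 1296/49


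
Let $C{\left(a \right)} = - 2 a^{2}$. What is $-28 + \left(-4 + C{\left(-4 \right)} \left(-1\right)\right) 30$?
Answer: $812$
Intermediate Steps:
$-28 + \left(-4 + C{\left(-4 \right)} \left(-1\right)\right) 30 = -28 + \left(-4 + - 2 \left(-4\right)^{2} \left(-1\right)\right) 30 = -28 + \left(-4 + \left(-2\right) 16 \left(-1\right)\right) 30 = -28 + \left(-4 - -32\right) 30 = -28 + \left(-4 + 32\right) 30 = -28 + 28 \cdot 30 = -28 + 840 = 812$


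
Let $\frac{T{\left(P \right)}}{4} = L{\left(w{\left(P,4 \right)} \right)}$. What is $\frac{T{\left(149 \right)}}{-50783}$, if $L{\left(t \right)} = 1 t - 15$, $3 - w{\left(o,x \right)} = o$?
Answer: $\frac{644}{50783} \approx 0.012681$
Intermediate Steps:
$w{\left(o,x \right)} = 3 - o$
$L{\left(t \right)} = -15 + t$ ($L{\left(t \right)} = t - 15 = -15 + t$)
$T{\left(P \right)} = -48 - 4 P$ ($T{\left(P \right)} = 4 \left(-15 - \left(-3 + P\right)\right) = 4 \left(-12 - P\right) = -48 - 4 P$)
$\frac{T{\left(149 \right)}}{-50783} = \frac{-48 - 596}{-50783} = \left(-48 - 596\right) \left(- \frac{1}{50783}\right) = \left(-644\right) \left(- \frac{1}{50783}\right) = \frac{644}{50783}$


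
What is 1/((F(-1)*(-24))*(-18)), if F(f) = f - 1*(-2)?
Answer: 1/432 ≈ 0.0023148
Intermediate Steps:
F(f) = 2 + f (F(f) = f + 2 = 2 + f)
1/((F(-1)*(-24))*(-18)) = 1/(((2 - 1)*(-24))*(-18)) = 1/((1*(-24))*(-18)) = 1/(-24*(-18)) = 1/432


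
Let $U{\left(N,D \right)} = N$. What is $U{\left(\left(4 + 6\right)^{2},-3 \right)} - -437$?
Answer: $537$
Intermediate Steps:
$U{\left(\left(4 + 6\right)^{2},-3 \right)} - -437 = \left(4 + 6\right)^{2} - -437 = 10^{2} + 437 = 100 + 437 = 537$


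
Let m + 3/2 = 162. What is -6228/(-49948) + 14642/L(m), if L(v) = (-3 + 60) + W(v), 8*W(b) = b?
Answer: 2927274245/15396471 ≈ 190.13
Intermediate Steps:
m = 321/2 (m = -3/2 + 162 = 321/2 ≈ 160.50)
W(b) = b/8
L(v) = 57 + v/8 (L(v) = (-3 + 60) + v/8 = 57 + v/8)
-6228/(-49948) + 14642/L(m) = -6228/(-49948) + 14642/(57 + (⅛)*(321/2)) = -6228*(-1/49948) + 14642/(57 + 321/16) = 1557/12487 + 14642/(1233/16) = 1557/12487 + 14642*(16/1233) = 1557/12487 + 234272/1233 = 2927274245/15396471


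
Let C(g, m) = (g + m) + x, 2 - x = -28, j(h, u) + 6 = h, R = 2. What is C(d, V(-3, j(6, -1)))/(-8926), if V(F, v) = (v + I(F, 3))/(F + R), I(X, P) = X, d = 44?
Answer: -77/8926 ≈ -0.0086265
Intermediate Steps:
j(h, u) = -6 + h
V(F, v) = (F + v)/(2 + F) (V(F, v) = (v + F)/(F + 2) = (F + v)/(2 + F))
x = 30 (x = 2 - 1*(-28) = 2 + 28 = 30)
C(g, m) = 30 + g + m (C(g, m) = (g + m) + 30 = 30 + g + m)
C(d, V(-3, j(6, -1)))/(-8926) = (30 + 44 + (-3 + (-6 + 6))/(2 - 3))/(-8926) = (30 + 44 + (-3 + 0)/(-1))*(-1/8926) = (30 + 44 - 1*(-3))*(-1/8926) = (30 + 44 + 3)*(-1/8926) = 77*(-1/8926) = -77/8926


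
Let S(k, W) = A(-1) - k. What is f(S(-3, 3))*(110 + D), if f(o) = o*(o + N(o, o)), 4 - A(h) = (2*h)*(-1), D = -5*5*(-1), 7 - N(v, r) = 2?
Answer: 6750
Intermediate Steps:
N(v, r) = 5 (N(v, r) = 7 - 1*2 = 7 - 2 = 5)
D = 25 (D = -25*(-1) = 25)
A(h) = 4 + 2*h (A(h) = 4 - 2*h*(-1) = 4 - (-2)*h = 4 + 2*h)
S(k, W) = 2 - k (S(k, W) = (4 + 2*(-1)) - k = (4 - 2) - k = 2 - k)
f(o) = o*(5 + o) (f(o) = o*(o + 5) = o*(5 + o))
f(S(-3, 3))*(110 + D) = ((2 - 1*(-3))*(5 + (2 - 1*(-3))))*(110 + 25) = ((2 + 3)*(5 + (2 + 3)))*135 = (5*(5 + 5))*135 = (5*10)*135 = 50*135 = 6750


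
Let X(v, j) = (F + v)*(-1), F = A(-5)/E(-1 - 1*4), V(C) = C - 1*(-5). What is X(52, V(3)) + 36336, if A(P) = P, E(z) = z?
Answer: 36283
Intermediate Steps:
V(C) = 5 + C (V(C) = C + 5 = 5 + C)
F = 1 (F = -5/(-1 - 1*4) = -5/(-1 - 4) = -5/(-5) = -5*(-⅕) = 1)
X(v, j) = -1 - v (X(v, j) = (1 + v)*(-1) = -1 - v)
X(52, V(3)) + 36336 = (-1 - 1*52) + 36336 = (-1 - 52) + 36336 = -53 + 36336 = 36283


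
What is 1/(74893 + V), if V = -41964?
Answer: 1/32929 ≈ 3.0368e-5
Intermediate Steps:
1/(74893 + V) = 1/(74893 - 41964) = 1/32929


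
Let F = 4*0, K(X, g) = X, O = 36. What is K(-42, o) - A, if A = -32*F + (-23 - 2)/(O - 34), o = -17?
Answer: -59/2 ≈ -29.500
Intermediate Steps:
F = 0
A = -25/2 (A = -32*0 + (-23 - 2)/(36 - 34) = 0 - 25/2 = -25/2 ≈ -12.500)
K(-42, o) - A = -42 - 1*(-25/2) = -42 + 25/2 = -59/2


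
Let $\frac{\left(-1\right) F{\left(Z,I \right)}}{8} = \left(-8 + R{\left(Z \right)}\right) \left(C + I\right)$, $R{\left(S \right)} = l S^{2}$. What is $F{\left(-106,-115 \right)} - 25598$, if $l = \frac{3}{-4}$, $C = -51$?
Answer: $-11227278$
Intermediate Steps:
$l = - \frac{3}{4}$ ($l = 3 \left(- \frac{1}{4}\right) = - \frac{3}{4} \approx -0.75$)
$R{\left(S \right)} = - \frac{3 S^{2}}{4}$
$F{\left(Z,I \right)} = - 8 \left(-51 + I\right) \left(-8 - \frac{3 Z^{2}}{4}\right)$ ($F{\left(Z,I \right)} = - 8 \left(-8 - \frac{3 Z^{2}}{4}\right) \left(-51 + I\right) = - 8 \left(-51 + I\right) \left(-8 - \frac{3 Z^{2}}{4}\right)$)
$F{\left(-106,-115 \right)} - 25598 = \left(-3264 - 306 \left(-106\right)^{2} + 64 \left(-115\right) + 6 \left(-115\right) \left(-106\right)^{2}\right) - 25598 = \left(-3264 - 3438216 - 7360 + 6 \left(-115\right) 11236\right) - 25598 = \left(-3264 - 3438216 - 7360 - 7752840\right) - 25598 = -11201680 - 25598 = -11227278$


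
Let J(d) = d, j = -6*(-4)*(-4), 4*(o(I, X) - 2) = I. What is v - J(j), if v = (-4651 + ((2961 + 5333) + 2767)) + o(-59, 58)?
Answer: 25973/4 ≈ 6493.3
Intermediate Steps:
o(I, X) = 2 + I/4
j = -96 (j = 24*(-4) = -96)
v = 25589/4 (v = (-4651 + ((2961 + 5333) + 2767)) + (2 + (1/4)*(-59)) = (-4651 + (8294 + 2767)) + (2 - 59/4) = (-4651 + 11061) - 51/4 = 6410 - 51/4 = 25589/4 ≈ 6397.3)
v - J(j) = 25589/4 - 1*(-96) = 25589/4 + 96 = 25973/4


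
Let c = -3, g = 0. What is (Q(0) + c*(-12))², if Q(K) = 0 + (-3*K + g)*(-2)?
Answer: 1296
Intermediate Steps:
Q(K) = 6*K (Q(K) = 0 + (-3*K + 0)*(-2) = 0 - 3*K*(-2) = 0 + 6*K = 6*K)
(Q(0) + c*(-12))² = (6*0 - 3*(-12))² = (0 + 36)² = 36² = 1296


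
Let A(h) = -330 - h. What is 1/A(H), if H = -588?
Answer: 1/258 ≈ 0.0038760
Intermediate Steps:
1/A(H) = 1/(-330 - 1*(-588)) = 1/(-330 + 588) = 1/258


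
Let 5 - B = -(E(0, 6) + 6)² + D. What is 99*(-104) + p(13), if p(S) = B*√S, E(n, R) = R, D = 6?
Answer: -10296 + 143*√13 ≈ -9780.4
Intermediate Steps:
B = 143 (B = 5 - (-(6 + 6)² + 6) = 5 - (-1*12² + 6) = 5 - (-1*144 + 6) = 5 - (-144 + 6) = 5 - 1*(-138) = 5 + 138 = 143)
p(S) = 143*√S
99*(-104) + p(13) = 99*(-104) + 143*√13 = -10296 + 143*√13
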